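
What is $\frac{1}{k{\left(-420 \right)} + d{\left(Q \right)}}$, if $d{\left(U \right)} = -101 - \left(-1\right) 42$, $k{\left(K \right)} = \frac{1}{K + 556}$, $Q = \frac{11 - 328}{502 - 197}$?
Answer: $- \frac{136}{8023} \approx -0.016951$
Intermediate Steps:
$Q = - \frac{317}{305} \approx -1.0393$
$k{\left(K \right)} = \frac{1}{556 + K}$
$d{\left(U \right)} = -59$ ($d{\left(U \right)} = -101 - -42 = -101 + 42 = -59$)
$\frac{1}{k{\left(-420 \right)} + d{\left(Q \right)}} = \frac{1}{\frac{1}{556 - 420} - 59} = \frac{1}{\frac{1}{136} - 59} = \frac{1}{- \frac{8023}{136}} = - \frac{136}{8023}$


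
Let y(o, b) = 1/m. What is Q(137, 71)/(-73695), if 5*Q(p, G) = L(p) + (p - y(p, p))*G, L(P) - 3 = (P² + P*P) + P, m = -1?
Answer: -47476/368475 ≈ -0.12884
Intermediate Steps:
L(P) = 3 + P + 2*P² (L(P) = 3 + ((P² + P*P) + P) = 3 + ((P² + P²) + P) = 3 + (2*P² + P) = 3 + (P + 2*P²) = 3 + P + 2*P²)
y(o, b) = -1 (y(o, b) = 1/(-1) = -1)
Q(p, G) = ⅗ + p/5 + 2*p²/5 + G*(1 + p)/5 (Q(p, G) = ((3 + p + 2*p²) + (p - 1*(-1))*G)/5 = ((3 + p + 2*p²) + (p + 1)*G)/5 = ((3 + p + 2*p²) + (1 + p)*G)/5 = ((3 + p + 2*p²) + G*(1 + p))/5 = (3 + p + 2*p² + G*(1 + p))/5 = ⅗ + p/5 + 2*p²/5 + G*(1 + p)/5)
Q(137, 71)/(-73695) = (⅗ + (⅕)*71 + (⅕)*137 + (⅖)*137² + (⅕)*71*137)/(-73695) = (⅗ + 71/5 + 137/5 + (⅖)*18769 + 9727/5)*(-1/73695) = (⅗ + 71/5 + 137/5 + 37538/5 + 9727/5)*(-1/73695) = (47476/5)*(-1/73695) = -47476/368475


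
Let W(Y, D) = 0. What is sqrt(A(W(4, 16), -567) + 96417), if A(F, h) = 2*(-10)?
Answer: sqrt(96397) ≈ 310.48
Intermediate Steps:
A(F, h) = -20
sqrt(A(W(4, 16), -567) + 96417) = sqrt(-20 + 96417) = sqrt(96397)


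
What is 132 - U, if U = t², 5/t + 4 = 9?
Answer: 131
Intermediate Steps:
t = 1 (t = 5/(-4 + 9) = 5/5 = 5*(⅕) = 1)
U = 1 (U = 1² = 1)
132 - U = 132 - 1*1 = 132 - 1 = 131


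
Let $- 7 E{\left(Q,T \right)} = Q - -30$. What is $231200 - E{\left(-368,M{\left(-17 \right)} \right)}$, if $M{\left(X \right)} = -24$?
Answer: $\frac{1618062}{7} \approx 2.3115 \cdot 10^{5}$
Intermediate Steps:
$E{\left(Q,T \right)} = - \frac{30}{7} - \frac{Q}{7}$ ($E{\left(Q,T \right)} = - \frac{Q - -30}{7} = - \frac{Q + 30}{7} = - \frac{30 + Q}{7} = - \frac{30}{7} - \frac{Q}{7}$)
$231200 - E{\left(-368,M{\left(-17 \right)} \right)} = 231200 - \left(- \frac{30}{7} - - \frac{368}{7}\right) = 231200 - \left(- \frac{30}{7} + \frac{368}{7}\right) = 231200 - \frac{338}{7} = \frac{1618062}{7}$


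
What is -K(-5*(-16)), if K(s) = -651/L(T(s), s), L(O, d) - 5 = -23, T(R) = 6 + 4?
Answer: -217/6 ≈ -36.167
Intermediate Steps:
T(R) = 10
L(O, d) = -18 (L(O, d) = 5 - 23 = -18)
K(s) = 217/6 (K(s) = -651/(-18) = -651*(-1/18) = 217/6)
-K(-5*(-16)) = -1*217/6 = -217/6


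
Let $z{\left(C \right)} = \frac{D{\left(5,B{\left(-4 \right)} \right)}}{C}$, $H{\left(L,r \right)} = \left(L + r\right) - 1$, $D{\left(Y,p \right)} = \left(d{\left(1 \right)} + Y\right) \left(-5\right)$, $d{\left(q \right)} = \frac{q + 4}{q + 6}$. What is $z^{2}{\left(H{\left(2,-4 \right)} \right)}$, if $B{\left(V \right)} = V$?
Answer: $\frac{40000}{441} \approx 90.703$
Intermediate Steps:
$d{\left(q \right)} = \frac{4 + q}{6 + q}$
$D{\left(Y,p \right)} = - \frac{25}{7} - 5 Y$ ($D{\left(Y,p \right)} = \left(\frac{4 + 1}{6 + 1} + Y\right) \left(-5\right) = \left(\frac{1}{7} \cdot 5 + Y\right) \left(-5\right) = \left(\frac{5}{7} + Y\right) \left(-5\right) = - \frac{25}{7} - 5 Y$)
$H{\left(L,r \right)} = -1 + L + r$
$z{\left(C \right)} = - \frac{200}{7 C}$ ($z{\left(C \right)} = \frac{- \frac{25}{7} - 25}{C} = - \frac{200}{7 C}$)
$z^{2}{\left(H{\left(2,-4 \right)} \right)} = \left(- \frac{200}{7 \left(-1 + 2 - 4\right)}\right)^{2} = \left(- \frac{200}{7 \left(-3\right)}\right)^{2} = \left(\left(- \frac{200}{7}\right) \left(- \frac{1}{3}\right)\right)^{2} = \left(\frac{200}{21}\right)^{2} = \frac{40000}{441}$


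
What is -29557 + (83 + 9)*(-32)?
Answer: -32501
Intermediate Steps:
-29557 + (83 + 9)*(-32) = -29557 + 92*(-32) = -29557 - 2944 = -32501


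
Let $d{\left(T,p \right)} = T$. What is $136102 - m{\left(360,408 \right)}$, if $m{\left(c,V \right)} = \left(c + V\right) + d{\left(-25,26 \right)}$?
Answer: $135359$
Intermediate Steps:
$m{\left(c,V \right)} = -25 + V + c$ ($m{\left(c,V \right)} = \left(c + V\right) - 25 = \left(V + c\right) - 25 = -25 + V + c$)
$136102 - m{\left(360,408 \right)} = 136102 - \left(-25 + 408 + 360\right) = 136102 - 743 = 135359$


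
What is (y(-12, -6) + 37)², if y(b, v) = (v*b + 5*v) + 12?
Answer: 8281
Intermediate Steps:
y(b, v) = 12 + 5*v + b*v (y(b, v) = (b*v + 5*v) + 12 = (5*v + b*v) + 12 = 12 + 5*v + b*v)
(y(-12, -6) + 37)² = ((12 + 5*(-6) - 12*(-6)) + 37)² = ((12 - 30 + 72) + 37)² = (54 + 37)² = 91² = 8281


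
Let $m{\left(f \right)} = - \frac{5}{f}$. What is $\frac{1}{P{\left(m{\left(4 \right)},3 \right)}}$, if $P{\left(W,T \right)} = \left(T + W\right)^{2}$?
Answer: $\frac{16}{49} \approx 0.32653$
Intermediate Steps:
$\frac{1}{P{\left(m{\left(4 \right)},3 \right)}} = \frac{1}{\left(3 - \frac{5}{4}\right)^{2}} = \frac{1}{\left(\frac{7}{4}\right)^{2}} = \frac{1}{\frac{49}{16}} = \frac{16}{49}$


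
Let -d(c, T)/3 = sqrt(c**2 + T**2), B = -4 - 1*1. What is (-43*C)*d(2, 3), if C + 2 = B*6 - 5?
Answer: -4773*sqrt(13) ≈ -17209.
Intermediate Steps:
B = -5 (B = -4 - 1 = -5)
d(c, T) = -3*sqrt(T**2 + c**2) (d(c, T) = -3*sqrt(c**2 + T**2) = -3*sqrt(T**2 + c**2))
C = -37 (C = -2 + (-5*6 - 5) = -2 + (-30 - 5) = -2 - 35 = -37)
(-43*C)*d(2, 3) = (-43*(-37))*(-3*sqrt(3**2 + 2**2)) = 1591*(-3*sqrt(9 + 4)) = 1591*(-3*sqrt(13)) = -4773*sqrt(13)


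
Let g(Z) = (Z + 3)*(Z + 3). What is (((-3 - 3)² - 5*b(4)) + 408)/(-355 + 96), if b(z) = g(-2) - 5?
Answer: -464/259 ≈ -1.7915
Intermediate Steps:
g(Z) = (3 + Z)² (g(Z) = (3 + Z)*(3 + Z) = (3 + Z)²)
b(z) = -4 (b(z) = (3 - 2)² - 5 = 1² - 5 = 1 - 5 = -4)
(((-3 - 3)² - 5*b(4)) + 408)/(-355 + 96) = (((-3 - 3)² - 5*(-4)) + 408)/(-355 + 96) = (((-6)² + 20) + 408)/(-259) = ((36 + 20) + 408)*(-1/259) = (56 + 408)*(-1/259) = 464*(-1/259) = -464/259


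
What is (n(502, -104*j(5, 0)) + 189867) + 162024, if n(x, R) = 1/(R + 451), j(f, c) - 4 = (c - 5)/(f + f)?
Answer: 30614518/87 ≈ 3.5189e+5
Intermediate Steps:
j(f, c) = 4 + (-5 + c)/(2*f) (j(f, c) = 4 + (c - 5)/(f + f) = 4 + (-5 + c)/((2*f)) = 4 + (-5 + c)*(1/(2*f)) = 4 + (-5 + c)/(2*f))
n(x, R) = 1/(451 + R)
(n(502, -104*j(5, 0)) + 189867) + 162024 = (1/(451 - 52*(-5 + 0 + 8*5)/5) + 189867) + 162024 = (1/(451 - 52*(-5 + 0 + 40)/5) + 189867) + 162024 = (1/(451 - 52*35/5) + 189867) + 162024 = (1/(451 - 104*7/2) + 189867) + 162024 = (1/(451 - 364) + 189867) + 162024 = (1/87 + 189867) + 162024 = 16518430/87 + 162024 = 30614518/87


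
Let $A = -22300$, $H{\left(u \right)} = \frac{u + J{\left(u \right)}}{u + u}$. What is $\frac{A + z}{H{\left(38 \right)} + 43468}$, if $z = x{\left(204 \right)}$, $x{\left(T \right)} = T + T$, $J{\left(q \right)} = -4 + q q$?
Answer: $- \frac{831896}{1652523} \approx -0.50341$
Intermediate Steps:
$J{\left(q \right)} = -4 + q^{2}$
$H{\left(u \right)} = \frac{-4 + u + u^{2}}{2 u}$ ($H{\left(u \right)} = \frac{u + \left(-4 + u^{2}\right)}{u + u} = \frac{-4 + u + u^{2}}{2 u}$)
$x{\left(T \right)} = 2 T$
$z = 408$ ($z = 2 \cdot 204 = 408$)
$\frac{A + z}{H{\left(38 \right)} + 43468} = \frac{-22300 + 408}{\frac{-4 + 38 + 38^{2}}{2 \cdot 38} + 43468} = - \frac{21892}{\frac{1}{2} \cdot \frac{1}{38} \left(-4 + 38 + 1444\right) + 43468} = - \frac{21892}{\frac{1}{2} \cdot \frac{1}{38} \cdot 1478 + 43468} = - \frac{21892}{\frac{739}{38} + 43468} = - \frac{21892}{\frac{1652523}{38}} = \left(-21892\right) \frac{38}{1652523} = - \frac{831896}{1652523}$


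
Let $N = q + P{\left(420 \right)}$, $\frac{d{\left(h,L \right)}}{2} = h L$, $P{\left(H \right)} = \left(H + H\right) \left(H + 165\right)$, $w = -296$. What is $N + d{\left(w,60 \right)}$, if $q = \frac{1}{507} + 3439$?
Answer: $\frac{232874734}{507} \approx 4.5932 \cdot 10^{5}$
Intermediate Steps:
$P{\left(H \right)} = 2 H \left(165 + H\right)$
$q = \frac{1743574}{507}$ ($q = \frac{1}{507} + 3439 = \frac{1743574}{507} \approx 3439.0$)
$d{\left(h,L \right)} = 2 L h$ ($d{\left(h,L \right)} = 2 h L = 2 L h$)
$N = \frac{250883374}{507}$ ($N = \frac{1743574}{507} + 2 \cdot 420 \left(165 + 420\right) = \frac{1743574}{507} + 2 \cdot 420 \cdot 585 = \frac{1743574}{507} + 491400 = \frac{250883374}{507} \approx 4.9484 \cdot 10^{5}$)
$N + d{\left(w,60 \right)} = \frac{250883374}{507} + 2 \cdot 60 \left(-296\right) = \frac{250883374}{507} - 35520 = \frac{232874734}{507}$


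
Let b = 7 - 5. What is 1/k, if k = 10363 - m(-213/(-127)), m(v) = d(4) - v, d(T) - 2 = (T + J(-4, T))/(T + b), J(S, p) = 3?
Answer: 762/7895471 ≈ 9.6511e-5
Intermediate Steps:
b = 2
d(T) = 2 + (3 + T)/(2 + T) (d(T) = 2 + (T + 3)/(T + 2) = 2 + (3 + T)/(2 + T))
m(v) = 19/6 - v (m(v) = (7 + 3*4)/(2 + 4) - v = (7 + 12)/6 - v = (⅙)*19 - v = 19/6 - v)
k = 7895471/762 (k = 10363 - (19/6 - (-213)/(-127)) = 10363 - (19/6 - (-213)*(-1)/127) = 10363 - (19/6 - 1*213/127) = 10363 - (19/6 - 213/127) = 10363 - 1*1135/762 = 10363 - 1135/762 = 7895471/762 ≈ 10362.)
1/k = 1/(7895471/762) = 762/7895471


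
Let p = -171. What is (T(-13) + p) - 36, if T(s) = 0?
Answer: -207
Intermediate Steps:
(T(-13) + p) - 36 = (0 - 171) - 36 = -171 - 36 = -207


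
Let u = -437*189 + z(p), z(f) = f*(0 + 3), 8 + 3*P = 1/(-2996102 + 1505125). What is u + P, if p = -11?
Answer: -123197441541/1490977 ≈ -82629.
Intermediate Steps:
P = -3975939/1490977 (P = -8/3 + 1/(3*(-2996102 + 1505125)) = -8/3 + (⅓)/(-1490977) = -8/3 + (⅓)*(-1/1490977) = -8/3 - 1/4472931 = -3975939/1490977 ≈ -2.6667)
z(f) = 3*f (z(f) = f*3 = 3*f)
u = -82626 (u = -437*189 + 3*(-11) = -82593 - 33 = -82626)
u + P = -82626 - 3975939/1490977 = -123197441541/1490977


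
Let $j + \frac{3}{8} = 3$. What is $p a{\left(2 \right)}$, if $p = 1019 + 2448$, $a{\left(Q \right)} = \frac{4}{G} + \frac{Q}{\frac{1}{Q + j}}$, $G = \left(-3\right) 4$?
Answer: $\frac{370969}{12} \approx 30914.0$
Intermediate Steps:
$j = \frac{21}{8}$ ($j = - \frac{3}{8} + 3 = \frac{21}{8} \approx 2.625$)
$G = -12$
$a{\left(Q \right)} = - \frac{1}{3} + Q \left(\frac{21}{8} + Q\right)$ ($a{\left(Q \right)} = \frac{4}{-12} + \frac{Q}{\frac{1}{Q + \frac{21}{8}}} = 4 \left(- \frac{1}{12}\right) + \frac{Q}{\frac{1}{\frac{21}{8} + Q}} = - \frac{1}{3} + Q \left(\frac{21}{8} + Q\right)$)
$p = 3467$
$p a{\left(2 \right)} = 3467 \left(- \frac{1}{3} + \frac{1}{8} \cdot 2 \left(21 + 8 \cdot 2\right)\right) = 3467 \left(- \frac{1}{3} + \frac{1}{8} \cdot 2 \left(21 + 16\right)\right) = 3467 \left(- \frac{1}{3} + \frac{1}{8} \cdot 2 \cdot 37\right) = 3467 \left(- \frac{1}{3} + \frac{37}{4}\right) = 3467 \cdot \frac{107}{12} = \frac{370969}{12}$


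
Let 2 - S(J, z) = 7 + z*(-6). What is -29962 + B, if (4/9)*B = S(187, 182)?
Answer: -110065/4 ≈ -27516.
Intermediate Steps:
S(J, z) = -5 + 6*z (S(J, z) = 2 - (7 + z*(-6)) = 2 - (7 - 6*z) = 2 + (-7 + 6*z) = -5 + 6*z)
B = 9783/4 (B = 9*(-5 + 6*182)/4 = 9*(-5 + 1092)/4 = (9/4)*1087 = 9783/4 ≈ 2445.8)
-29962 + B = -29962 + 9783/4 = -110065/4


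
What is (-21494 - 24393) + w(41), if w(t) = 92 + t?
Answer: -45754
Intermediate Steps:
(-21494 - 24393) + w(41) = (-21494 - 24393) + (92 + 41) = -45887 + 133 = -45754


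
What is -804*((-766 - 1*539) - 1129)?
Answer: 1956936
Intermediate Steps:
-804*((-766 - 1*539) - 1129) = -804*((-766 - 539) - 1129) = -804*(-1305 - 1129) = -804*(-2434) = 1956936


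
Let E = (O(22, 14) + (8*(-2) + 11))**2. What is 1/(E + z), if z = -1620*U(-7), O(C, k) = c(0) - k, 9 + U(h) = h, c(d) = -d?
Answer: 1/26281 ≈ 3.8050e-5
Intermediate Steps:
U(h) = -9 + h
O(C, k) = -k (O(C, k) = -1*0 - k = 0 - k = -k)
z = 25920 (z = -1620*(-9 - 7) = -1620*(-16) = 25920)
E = 361 (E = (-1*14 + (8*(-2) + 11))**2 = (-14 + (-16 + 11))**2 = (-14 - 5)**2 = (-19)**2 = 361)
1/(E + z) = 1/(361 + 25920) = 1/26281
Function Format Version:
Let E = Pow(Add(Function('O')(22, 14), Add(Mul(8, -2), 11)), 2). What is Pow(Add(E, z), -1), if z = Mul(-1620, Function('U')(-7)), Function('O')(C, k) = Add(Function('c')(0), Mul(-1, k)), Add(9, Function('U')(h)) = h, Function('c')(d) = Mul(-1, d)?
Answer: Rational(1, 26281) ≈ 3.8050e-5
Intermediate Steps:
Function('U')(h) = Add(-9, h)
Function('O')(C, k) = Mul(-1, k) (Function('O')(C, k) = Add(Mul(-1, 0), Mul(-1, k)) = Add(0, Mul(-1, k)) = Mul(-1, k))
z = 25920 (z = Mul(-1620, Add(-9, -7)) = Mul(-1620, -16) = 25920)
E = 361 (E = Pow(Add(Mul(-1, 14), Add(Mul(8, -2), 11)), 2) = Pow(Add(-14, Add(-16, 11)), 2) = Pow(Add(-14, -5), 2) = Pow(-19, 2) = 361)
Pow(Add(E, z), -1) = Pow(Add(361, 25920), -1) = Pow(26281, -1) = Rational(1, 26281)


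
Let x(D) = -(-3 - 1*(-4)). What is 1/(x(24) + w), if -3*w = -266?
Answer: 3/263 ≈ 0.011407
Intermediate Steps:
w = 266/3 (w = -1/3*(-266) = 266/3 ≈ 88.667)
x(D) = -1 (x(D) = -(-3 + 4) = -1*1 = -1)
1/(x(24) + w) = 1/(-1 + 266/3) = 1/(263/3) = 3/263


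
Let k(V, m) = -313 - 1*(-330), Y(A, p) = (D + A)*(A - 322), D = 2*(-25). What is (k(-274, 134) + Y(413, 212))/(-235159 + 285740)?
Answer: 33050/50581 ≈ 0.65341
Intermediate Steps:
D = -50
Y(A, p) = (-322 + A)*(-50 + A) (Y(A, p) = (-50 + A)*(A - 322) = (-50 + A)*(-322 + A) = (-322 + A)*(-50 + A))
k(V, m) = 17 (k(V, m) = -313 + 330 = 17)
(k(-274, 134) + Y(413, 212))/(-235159 + 285740) = (17 + (16100 + 413² - 372*413))/(-235159 + 285740) = (17 + (16100 + 170569 - 153636))/50581 = (17 + 33033)*(1/50581) = 33050*(1/50581) = 33050/50581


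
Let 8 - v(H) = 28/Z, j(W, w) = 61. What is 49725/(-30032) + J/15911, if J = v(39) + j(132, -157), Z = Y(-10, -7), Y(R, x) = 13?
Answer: -10259170367/6211908976 ≈ -1.6515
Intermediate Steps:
Z = 13
v(H) = 76/13 (v(H) = 8 - 28/13 = 76/13)
J = 869/13 (J = 76/13 + 61 = 869/13 ≈ 66.846)
49725/(-30032) + J/15911 = 49725/(-30032) + (869/13)/15911 = 49725*(-1/30032) + (869/13)*(1/15911) = -49725/30032 + 869/206843 = -10259170367/6211908976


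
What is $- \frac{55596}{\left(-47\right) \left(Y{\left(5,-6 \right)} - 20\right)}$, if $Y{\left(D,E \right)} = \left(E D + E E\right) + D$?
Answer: $- \frac{18532}{141} \approx -131.43$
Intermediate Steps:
$Y{\left(D,E \right)} = D + E^{2} + D E$ ($Y{\left(D,E \right)} = \left(D E + E^{2}\right) + D = \left(E^{2} + D E\right) + D = D + E^{2} + D E$)
$- \frac{55596}{\left(-47\right) \left(Y{\left(5,-6 \right)} - 20\right)} = - \frac{55596}{\left(-47\right) \left(\left(5 + \left(-6\right)^{2} + 5 \left(-6\right)\right) - 20\right)} = - \frac{55596}{\left(-47\right) \left(\left(5 + 36 - 30\right) - 20\right)} = - \frac{55596}{\left(-47\right) \left(11 - 20\right)} = - \frac{55596}{\left(-47\right) \left(-9\right)} = - \frac{55596}{423} = \left(-55596\right) \frac{1}{423} = - \frac{18532}{141}$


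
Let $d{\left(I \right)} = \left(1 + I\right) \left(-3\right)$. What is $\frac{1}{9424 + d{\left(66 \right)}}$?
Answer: $\frac{1}{9223} \approx 0.00010842$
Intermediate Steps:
$d{\left(I \right)} = -3 - 3 I$
$\frac{1}{9424 + d{\left(66 \right)}} = \frac{1}{9424 - 201} = \frac{1}{9223}$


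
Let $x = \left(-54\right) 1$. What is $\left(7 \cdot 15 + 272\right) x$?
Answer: $-20358$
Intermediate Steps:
$x = -54$
$\left(7 \cdot 15 + 272\right) x = \left(7 \cdot 15 + 272\right) \left(-54\right) = \left(105 + 272\right) \left(-54\right) = 377 \left(-54\right) = -20358$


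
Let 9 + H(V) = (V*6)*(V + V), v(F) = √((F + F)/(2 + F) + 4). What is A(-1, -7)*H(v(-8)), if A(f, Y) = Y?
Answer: -497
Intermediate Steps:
v(F) = √(4 + 2*F/(2 + F)) (v(F) = √((2*F)/(2 + F) + 4) = √(2*F/(2 + F) + 4) = √(4 + 2*F/(2 + F)))
H(V) = -9 + 12*V² (H(V) = -9 + (V*6)*(V + V) = -9 + (6*V)*(2*V) = -9 + 12*V²)
A(-1, -7)*H(v(-8)) = -7*(-9 + 12*(√2*√((4 + 3*(-8))/(2 - 8)))²) = -7*(-9 + 12*(√2*√((4 - 24)/(-6)))²) = -7*(-9 + 12*(√2*√(-⅙*(-20)))²) = -7*(-9 + 12*(√2*√(10/3))²) = -7*(-9 + 12*(√2*(√30/3))²) = -7*(-9 + 12*(2*√15/3)²) = -7*(-9 + 12*(20/3)) = -7*(-9 + 80) = -7*71 = -497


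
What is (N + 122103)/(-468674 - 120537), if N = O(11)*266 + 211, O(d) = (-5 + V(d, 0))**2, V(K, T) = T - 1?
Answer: -131890/589211 ≈ -0.22384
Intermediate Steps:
V(K, T) = -1 + T
O(d) = 36 (O(d) = (-5 + (-1 + 0))**2 = (-5 - 1)**2 = (-6)**2 = 36)
N = 9787 (N = 36*266 + 211 = 9576 + 211 = 9787)
(N + 122103)/(-468674 - 120537) = (9787 + 122103)/(-468674 - 120537) = 131890/(-589211) = 131890*(-1/589211) = -131890/589211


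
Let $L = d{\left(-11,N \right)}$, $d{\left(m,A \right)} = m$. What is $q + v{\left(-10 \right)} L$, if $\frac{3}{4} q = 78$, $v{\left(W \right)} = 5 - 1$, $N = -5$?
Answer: $60$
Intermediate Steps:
$v{\left(W \right)} = 4$ ($v{\left(W \right)} = 5 - 1 = 4$)
$L = -11$
$q = 104$ ($q = \frac{4}{3} \cdot 78 = 104$)
$q + v{\left(-10 \right)} L = 104 + 4 \left(-11\right) = 104 - 44 = 60$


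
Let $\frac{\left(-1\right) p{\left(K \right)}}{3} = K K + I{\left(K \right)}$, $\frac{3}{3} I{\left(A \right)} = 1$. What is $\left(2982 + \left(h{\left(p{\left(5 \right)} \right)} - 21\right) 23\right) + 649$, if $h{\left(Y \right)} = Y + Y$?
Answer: $-440$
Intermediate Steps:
$I{\left(A \right)} = 1$
$p{\left(K \right)} = -3 - 3 K^{2}$ ($p{\left(K \right)} = - 3 \left(K K + 1\right) = - 3 \left(K^{2} + 1\right) = - 3 \left(1 + K^{2}\right) = -3 - 3 K^{2}$)
$h{\left(Y \right)} = 2 Y$
$\left(2982 + \left(h{\left(p{\left(5 \right)} \right)} - 21\right) 23\right) + 649 = \left(2982 + \left(2 \left(-3 - 3 \cdot 5^{2}\right) - 21\right) 23\right) + 649 = \left(2982 + \left(2 \left(-3 - 75\right) - 21\right) 23\right) + 649 = \left(2982 + \left(2 \left(-78\right) - 21\right) 23\right) + 649 = \left(2982 + \left(-156 - 21\right) 23\right) + 649 = \left(2982 - 4071\right) + 649 = -1089 + 649 = -440$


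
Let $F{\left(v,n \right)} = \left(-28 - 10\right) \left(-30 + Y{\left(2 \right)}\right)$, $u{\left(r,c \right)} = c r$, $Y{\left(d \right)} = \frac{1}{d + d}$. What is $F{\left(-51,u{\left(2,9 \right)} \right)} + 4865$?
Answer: $\frac{11991}{2} \approx 5995.5$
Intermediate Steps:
$Y{\left(d \right)} = \frac{1}{2 d}$
$F{\left(v,n \right)} = \frac{2261}{2}$ ($F{\left(v,n \right)} = \left(-28 - 10\right) \left(-30 + \frac{1}{2 \cdot 2}\right) = - 38 \left(-30 + \frac{1}{2} \cdot \frac{1}{2}\right) = - 38 \left(-30 + \frac{1}{4}\right) = \left(-38\right) \left(- \frac{119}{4}\right) = \frac{2261}{2}$)
$F{\left(-51,u{\left(2,9 \right)} \right)} + 4865 = \frac{2261}{2} + 4865 = \frac{11991}{2}$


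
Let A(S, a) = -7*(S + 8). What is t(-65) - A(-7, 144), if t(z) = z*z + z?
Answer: 4167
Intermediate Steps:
t(z) = z + z² (t(z) = z² + z = z + z²)
A(S, a) = -56 - 7*S (A(S, a) = -7*(8 + S) = -56 - 7*S)
t(-65) - A(-7, 144) = -65*(1 - 65) - (-56 - 7*(-7)) = -65*(-64) - (-56 + 49) = 4160 - 1*(-7) = 4160 + 7 = 4167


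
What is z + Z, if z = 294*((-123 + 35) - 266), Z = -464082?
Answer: -568158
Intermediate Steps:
z = -104076 (z = 294*(-88 - 266) = 294*(-354) = -104076)
z + Z = -104076 - 464082 = -568158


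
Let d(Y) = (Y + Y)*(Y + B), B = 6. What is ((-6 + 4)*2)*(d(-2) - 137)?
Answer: 612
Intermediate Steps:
d(Y) = 2*Y*(6 + Y) (d(Y) = (Y + Y)*(Y + 6) = (2*Y)*(6 + Y) = 2*Y*(6 + Y))
((-6 + 4)*2)*(d(-2) - 137) = ((-6 + 4)*2)*(2*(-2)*(6 - 2) - 137) = (-2*2)*(2*(-2)*4 - 137) = -4*(-16 - 137) = -4*(-153) = 612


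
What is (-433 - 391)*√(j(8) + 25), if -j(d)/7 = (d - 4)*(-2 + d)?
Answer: -824*I*√143 ≈ -9853.6*I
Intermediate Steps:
j(d) = -7*(-4 + d)*(-2 + d) (j(d) = -7*(d - 4)*(-2 + d) = -7*(-4 + d)*(-2 + d))
(-433 - 391)*√(j(8) + 25) = (-433 - 391)*√((-56 - 7*8² + 42*8) + 25) = -824*√((-56 - 7*64 + 336) + 25) = -824*√((-56 - 448 + 336) + 25) = -824*√(-168 + 25) = -824*I*√143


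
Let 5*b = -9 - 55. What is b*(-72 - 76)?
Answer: 9472/5 ≈ 1894.4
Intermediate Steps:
b = -64/5 (b = (-9 - 55)/5 = (1/5)*(-64) = -64/5 ≈ -12.800)
b*(-72 - 76) = -64*(-72 - 76)/5 = -64/5*(-148) = 9472/5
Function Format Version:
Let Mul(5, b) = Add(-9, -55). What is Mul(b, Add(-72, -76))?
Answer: Rational(9472, 5) ≈ 1894.4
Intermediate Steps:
b = Rational(-64, 5) (b = Mul(Rational(1, 5), Add(-9, -55)) = Mul(Rational(1, 5), -64) = Rational(-64, 5) ≈ -12.800)
Mul(b, Add(-72, -76)) = Mul(Rational(-64, 5), Add(-72, -76)) = Mul(Rational(-64, 5), -148) = Rational(9472, 5)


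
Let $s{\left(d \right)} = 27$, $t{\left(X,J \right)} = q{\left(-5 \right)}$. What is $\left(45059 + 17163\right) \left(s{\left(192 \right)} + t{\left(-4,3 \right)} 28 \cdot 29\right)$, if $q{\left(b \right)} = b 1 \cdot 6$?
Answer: $-1514047926$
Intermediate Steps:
$q{\left(b \right)} = 6 b$ ($q{\left(b \right)} = b 6 = 6 b$)
$t{\left(X,J \right)} = -30$ ($t{\left(X,J \right)} = 6 \left(-5\right) = -30$)
$\left(45059 + 17163\right) \left(s{\left(192 \right)} + t{\left(-4,3 \right)} 28 \cdot 29\right) = \left(45059 + 17163\right) \left(27 + \left(-30\right) 28 \cdot 29\right) = 62222 \left(27 - 24360\right) = 62222 \left(-24333\right) = -1514047926$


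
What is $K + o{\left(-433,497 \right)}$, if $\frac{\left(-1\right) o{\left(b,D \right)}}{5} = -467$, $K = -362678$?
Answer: $-360343$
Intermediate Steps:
$o{\left(b,D \right)} = 2335$ ($o{\left(b,D \right)} = \left(-5\right) \left(-467\right) = 2335$)
$K + o{\left(-433,497 \right)} = -362678 + 2335 = -360343$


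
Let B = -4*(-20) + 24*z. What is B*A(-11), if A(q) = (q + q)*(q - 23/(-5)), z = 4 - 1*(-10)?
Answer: 292864/5 ≈ 58573.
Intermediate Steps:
z = 14 (z = 4 + 10 = 14)
B = 416 (B = -4*(-20) + 24*14 = 80 + 336 = 416)
A(q) = 2*q*(23/5 + q) (A(q) = (2*q)*(q - 23*(-1/5)) = (2*q)*(q + 23/5) = (2*q)*(23/5 + q) = 2*q*(23/5 + q))
B*A(-11) = 416*((2/5)*(-11)*(23 + 5*(-11))) = 416*((2/5)*(-11)*(23 - 55)) = 416*((2/5)*(-11)*(-32)) = 416*(704/5) = 292864/5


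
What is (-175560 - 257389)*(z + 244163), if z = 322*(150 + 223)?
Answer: -157709899281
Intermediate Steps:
z = 120106 (z = 322*373 = 120106)
(-175560 - 257389)*(z + 244163) = (-175560 - 257389)*(120106 + 244163) = -432949*364269 = -157709899281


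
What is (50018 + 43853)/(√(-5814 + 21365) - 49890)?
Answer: -4683224190/2488996549 - 93871*√15551/2488996549 ≈ -1.8863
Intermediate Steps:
(50018 + 43853)/(√(-5814 + 21365) - 49890) = 93871/(√15551 - 49890) = 93871/(-49890 + √15551)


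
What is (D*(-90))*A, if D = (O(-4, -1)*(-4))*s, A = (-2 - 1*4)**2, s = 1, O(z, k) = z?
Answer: -51840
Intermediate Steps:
A = 36 (A = (-2 - 4)**2 = (-6)**2 = 36)
D = 16 (D = -4*(-4)*1 = 16*1 = 16)
(D*(-90))*A = (16*(-90))*36 = -1440*36 = -51840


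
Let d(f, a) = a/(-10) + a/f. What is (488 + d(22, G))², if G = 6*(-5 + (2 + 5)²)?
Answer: 5607424/25 ≈ 2.2430e+5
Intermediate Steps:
G = 264 (G = 6*(-5 + 7²) = 6*(-5 + 49) = 6*44 = 264)
d(f, a) = -a/10 + a/f (d(f, a) = a*(-⅒) + a/f = -a/10 + a/f)
(488 + d(22, G))² = (488 + (-⅒*264 + 264/22))² = (488 + (-132/5 + 264*(1/22)))² = (488 + (-132/5 + 12))² = (488 - 72/5)² = (2368/5)² = 5607424/25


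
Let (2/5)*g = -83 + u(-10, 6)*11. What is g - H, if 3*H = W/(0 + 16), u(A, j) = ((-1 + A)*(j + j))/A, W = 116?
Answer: 1837/12 ≈ 153.08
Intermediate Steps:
u(A, j) = 2*j*(-1 + A)/A (u(A, j) = ((-1 + A)*(2*j))/A = (2*j*(-1 + A))/A = 2*j*(-1 + A)/A)
g = 311/2 (g = 5*(-83 + (2*6*(-1 - 10)/(-10))*11)/2 = 5*(-83 + (2*6*(-⅒)*(-11))*11)/2 = 5*(-83 + (66/5)*11)/2 = 5*(-83 + 726/5)/2 = (5/2)*(311/5) = 311/2 ≈ 155.50)
H = 29/12 (H = (116/(0 + 16))/3 = (116/16)/3 = (116*(1/16))/3 = (⅓)*(29/4) = 29/12 ≈ 2.4167)
g - H = 311/2 - 1*29/12 = 311/2 - 29/12 = 1837/12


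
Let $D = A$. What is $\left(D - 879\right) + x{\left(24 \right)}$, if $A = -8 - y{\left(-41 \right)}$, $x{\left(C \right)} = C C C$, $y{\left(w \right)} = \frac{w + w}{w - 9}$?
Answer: $\frac{323384}{25} \approx 12935.0$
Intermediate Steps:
$y{\left(w \right)} = \frac{2 w}{-9 + w}$
$x{\left(C \right)} = C^{3}$ ($x{\left(C \right)} = C^{2} C = C^{3}$)
$A = - \frac{241}{25}$ ($A = -8 - 2 \left(-41\right) \frac{1}{-9 - 41} = -8 - 2 \left(-41\right) \frac{1}{-50} = -8 - 2 \left(-41\right) \left(- \frac{1}{50}\right) = -8 - \frac{41}{25} = - \frac{241}{25} \approx -9.64$)
$D = - \frac{241}{25} \approx -9.64$
$\left(D - 879\right) + x{\left(24 \right)} = \left(- \frac{241}{25} - 879\right) + 24^{3} = - \frac{22216}{25} + 13824 = \frac{323384}{25}$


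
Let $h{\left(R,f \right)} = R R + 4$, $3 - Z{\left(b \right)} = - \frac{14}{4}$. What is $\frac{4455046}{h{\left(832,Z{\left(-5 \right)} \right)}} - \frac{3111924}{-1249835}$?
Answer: $\frac{3861116672041}{432585391190} \approx 8.9257$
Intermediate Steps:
$Z{\left(b \right)} = \frac{13}{2}$ ($Z{\left(b \right)} = 3 - - \frac{14}{4} = 3 - \left(-14\right) \frac{1}{4} = 3 - - \frac{7}{2} = 3 + \frac{7}{2} = \frac{13}{2}$)
$h{\left(R,f \right)} = 4 + R^{2}$ ($h{\left(R,f \right)} = R^{2} + 4 = 4 + R^{2}$)
$\frac{4455046}{h{\left(832,Z{\left(-5 \right)} \right)}} - \frac{3111924}{-1249835} = \frac{4455046}{4 + 832^{2}} - \frac{3111924}{-1249835} = \frac{4455046}{4 + 692224} - - \frac{3111924}{1249835} = \frac{4455046}{692228} + \frac{3111924}{1249835} = 4455046 \cdot \frac{1}{692228} + \frac{3111924}{1249835} = \frac{2227523}{346114} + \frac{3111924}{1249835} = \frac{3861116672041}{432585391190}$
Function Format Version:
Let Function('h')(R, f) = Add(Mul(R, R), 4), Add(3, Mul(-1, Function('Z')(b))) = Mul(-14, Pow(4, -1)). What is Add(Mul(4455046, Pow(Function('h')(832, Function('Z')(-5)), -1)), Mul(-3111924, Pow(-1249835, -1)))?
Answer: Rational(3861116672041, 432585391190) ≈ 8.9257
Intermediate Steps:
Function('Z')(b) = Rational(13, 2) (Function('Z')(b) = Add(3, Mul(-1, Mul(-14, Pow(4, -1)))) = Add(3, Mul(-1, Mul(-14, Rational(1, 4)))) = Add(3, Mul(-1, Rational(-7, 2))) = Add(3, Rational(7, 2)) = Rational(13, 2))
Function('h')(R, f) = Add(4, Pow(R, 2)) (Function('h')(R, f) = Add(Pow(R, 2), 4) = Add(4, Pow(R, 2)))
Add(Mul(4455046, Pow(Function('h')(832, Function('Z')(-5)), -1)), Mul(-3111924, Pow(-1249835, -1))) = Add(Mul(4455046, Pow(Add(4, Pow(832, 2)), -1)), Mul(-3111924, Pow(-1249835, -1))) = Add(Mul(4455046, Pow(Add(4, 692224), -1)), Mul(-3111924, Rational(-1, 1249835))) = Add(Mul(4455046, Pow(692228, -1)), Rational(3111924, 1249835)) = Add(Mul(4455046, Rational(1, 692228)), Rational(3111924, 1249835)) = Add(Rational(2227523, 346114), Rational(3111924, 1249835)) = Rational(3861116672041, 432585391190)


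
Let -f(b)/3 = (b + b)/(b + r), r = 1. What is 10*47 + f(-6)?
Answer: 2314/5 ≈ 462.80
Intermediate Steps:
f(b) = -6*b/(1 + b) (f(b) = -3*(b + b)/(b + 1) = -3*2*b/(1 + b) = -6*b/(1 + b))
10*47 + f(-6) = 10*47 - 6*(-6)/(1 - 6) = 470 - 6*(-6)/(-5) = 470 - 6*(-6)*(-⅕) = 470 - 36/5 = 2314/5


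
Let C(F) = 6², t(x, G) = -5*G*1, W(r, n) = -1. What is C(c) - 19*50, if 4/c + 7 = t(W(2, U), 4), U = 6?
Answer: -914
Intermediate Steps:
t(x, G) = -5*G
c = -4/27 (c = 4/(-7 - 5*4) = 4/(-7 - 20) = 4/(-27) = 4*(-1/27) = -4/27 ≈ -0.14815)
C(F) = 36
C(c) - 19*50 = 36 - 19*50 = 36 - 950 = -914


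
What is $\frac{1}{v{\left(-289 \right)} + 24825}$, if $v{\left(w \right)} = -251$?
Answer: $\frac{1}{24574} \approx 4.0693 \cdot 10^{-5}$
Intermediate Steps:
$\frac{1}{v{\left(-289 \right)} + 24825} = \frac{1}{-251 + 24825} = \frac{1}{24574}$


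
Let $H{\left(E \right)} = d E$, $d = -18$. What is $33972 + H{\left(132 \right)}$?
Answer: $31596$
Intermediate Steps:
$H{\left(E \right)} = - 18 E$
$33972 + H{\left(132 \right)} = 33972 - 2376 = 31596$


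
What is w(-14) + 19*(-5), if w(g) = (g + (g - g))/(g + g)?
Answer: -189/2 ≈ -94.500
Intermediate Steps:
w(g) = 1/2 (w(g) = (g + 0)/((2*g)) = g*(1/(2*g)) = 1/2)
w(-14) + 19*(-5) = 1/2 + 19*(-5) = 1/2 - 95 = -189/2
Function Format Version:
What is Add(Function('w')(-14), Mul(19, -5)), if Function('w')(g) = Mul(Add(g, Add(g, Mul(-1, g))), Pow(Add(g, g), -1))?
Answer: Rational(-189, 2) ≈ -94.500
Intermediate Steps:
Function('w')(g) = Rational(1, 2) (Function('w')(g) = Mul(Add(g, 0), Pow(Mul(2, g), -1)) = Mul(g, Mul(Rational(1, 2), Pow(g, -1))) = Rational(1, 2))
Add(Function('w')(-14), Mul(19, -5)) = Add(Rational(1, 2), Mul(19, -5)) = Add(Rational(1, 2), -95) = Rational(-189, 2)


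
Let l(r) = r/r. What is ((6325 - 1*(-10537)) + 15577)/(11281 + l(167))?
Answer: 32439/11282 ≈ 2.8753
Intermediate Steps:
l(r) = 1
((6325 - 1*(-10537)) + 15577)/(11281 + l(167)) = ((6325 - 1*(-10537)) + 15577)/(11281 + 1) = ((6325 + 10537) + 15577)/11282 = (16862 + 15577)*(1/11282) = 32439*(1/11282) = 32439/11282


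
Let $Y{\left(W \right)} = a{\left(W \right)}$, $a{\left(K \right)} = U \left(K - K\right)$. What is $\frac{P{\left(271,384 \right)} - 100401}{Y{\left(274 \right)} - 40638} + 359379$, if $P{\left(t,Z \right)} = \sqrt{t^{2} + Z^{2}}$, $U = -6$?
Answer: $\frac{4868181401}{13546} - \frac{\sqrt{220897}}{40638} \approx 3.5938 \cdot 10^{5}$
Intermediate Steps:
$P{\left(t,Z \right)} = \sqrt{Z^{2} + t^{2}}$
$a{\left(K \right)} = 0$ ($a{\left(K \right)} = - 6 \left(K - K\right) = \left(-6\right) 0 = 0$)
$Y{\left(W \right)} = 0$
$\frac{P{\left(271,384 \right)} - 100401}{Y{\left(274 \right)} - 40638} + 359379 = \frac{\sqrt{384^{2} + 271^{2}} - 100401}{0 - 40638} + 359379 = \frac{\sqrt{147456 + 73441} - 100401}{-40638} + 359379 = \left(\sqrt{220897} - 100401\right) \left(- \frac{1}{40638}\right) + 359379 = \left(-100401 + \sqrt{220897}\right) \left(- \frac{1}{40638}\right) + 359379 = \left(\frac{33467}{13546} - \frac{\sqrt{220897}}{40638}\right) + 359379 = \frac{4868181401}{13546} - \frac{\sqrt{220897}}{40638}$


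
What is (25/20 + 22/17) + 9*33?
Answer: 20369/68 ≈ 299.54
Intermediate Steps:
(25/20 + 22/17) + 9*33 = (25*(1/20) + 22*(1/17)) + 297 = (5/4 + 22/17) + 297 = 173/68 + 297 = 20369/68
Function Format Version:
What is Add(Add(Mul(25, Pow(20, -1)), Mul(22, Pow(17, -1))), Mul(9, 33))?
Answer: Rational(20369, 68) ≈ 299.54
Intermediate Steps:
Add(Add(Mul(25, Pow(20, -1)), Mul(22, Pow(17, -1))), Mul(9, 33)) = Add(Add(Mul(25, Rational(1, 20)), Mul(22, Rational(1, 17))), 297) = Add(Add(Rational(5, 4), Rational(22, 17)), 297) = Add(Rational(173, 68), 297) = Rational(20369, 68)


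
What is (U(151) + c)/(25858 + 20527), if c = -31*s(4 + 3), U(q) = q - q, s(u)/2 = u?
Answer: -434/46385 ≈ -0.0093565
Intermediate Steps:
s(u) = 2*u
U(q) = 0
c = -434 (c = -62*(4 + 3) = -62*7 = -31*14 = -434)
(U(151) + c)/(25858 + 20527) = (0 - 434)/(25858 + 20527) = -434/46385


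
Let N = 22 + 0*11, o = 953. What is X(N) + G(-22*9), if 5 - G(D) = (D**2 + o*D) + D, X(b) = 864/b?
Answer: 1647055/11 ≈ 1.4973e+5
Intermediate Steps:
N = 22 (N = 22 + 0 = 22)
G(D) = 5 - D**2 - 954*D (G(D) = 5 - ((D**2 + 953*D) + D) = 5 - (D**2 + 954*D) = 5 + (-D**2 - 954*D) = 5 - D**2 - 954*D)
X(N) + G(-22*9) = 864/22 + (5 - (-22*9)**2 - (-20988)*9) = 864*(1/22) + (5 - 1*(-198)**2 - 954*(-198)) = 432/11 + (5 - 1*39204 + 188892) = 432/11 + (5 - 39204 + 188892) = 432/11 + 149693 = 1647055/11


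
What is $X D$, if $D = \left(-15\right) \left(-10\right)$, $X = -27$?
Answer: $-4050$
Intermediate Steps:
$D = 150$
$X D = \left(-27\right) 150 = -4050$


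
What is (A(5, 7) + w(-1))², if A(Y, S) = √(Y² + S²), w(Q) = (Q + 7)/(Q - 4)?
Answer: 1886/25 - 12*√74/5 ≈ 54.794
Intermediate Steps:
w(Q) = (7 + Q)/(-4 + Q)
A(Y, S) = √(S² + Y²)
(A(5, 7) + w(-1))² = (√(7² + 5²) + (7 - 1)/(-4 - 1))² = (√(49 + 25) + 6/(-5))² = (√74 - ⅕*6)² = (√74 - 6/5)² = (-6/5 + √74)²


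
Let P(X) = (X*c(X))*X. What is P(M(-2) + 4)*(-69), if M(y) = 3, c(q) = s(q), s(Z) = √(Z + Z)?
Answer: -3381*√14 ≈ -12651.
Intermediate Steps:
s(Z) = √2*√Z (s(Z) = √(2*Z) = √2*√Z)
c(q) = √2*√q
P(X) = √2*X^(5/2) (P(X) = (X*(√2*√X))*X = (√2*X^(3/2))*X = √2*X^(5/2))
P(M(-2) + 4)*(-69) = (√2*(3 + 4)^(5/2))*(-69) = (√2*7^(5/2))*(-69) = (√2*(49*√7))*(-69) = (49*√14)*(-69) = -3381*√14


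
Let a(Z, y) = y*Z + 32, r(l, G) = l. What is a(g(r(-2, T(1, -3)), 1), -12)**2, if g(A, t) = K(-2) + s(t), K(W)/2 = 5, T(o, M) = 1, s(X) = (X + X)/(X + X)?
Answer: 10000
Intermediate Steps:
s(X) = 1 (s(X) = (2*X)/((2*X)) = (2*X)*(1/(2*X)) = 1)
K(W) = 10 (K(W) = 2*5 = 10)
g(A, t) = 11 (g(A, t) = 10 + 1 = 11)
a(Z, y) = 32 + Z*y (a(Z, y) = Z*y + 32 = 32 + Z*y)
a(g(r(-2, T(1, -3)), 1), -12)**2 = (32 + 11*(-12))**2 = (32 - 132)**2 = (-100)**2 = 10000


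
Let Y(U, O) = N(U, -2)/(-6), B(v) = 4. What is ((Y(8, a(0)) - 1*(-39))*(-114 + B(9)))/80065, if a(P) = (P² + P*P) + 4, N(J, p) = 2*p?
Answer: -2618/48039 ≈ -0.054497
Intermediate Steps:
a(P) = 4 + 2*P² (a(P) = (P² + P²) + 4 = 2*P² + 4 = 4 + 2*P²)
Y(U, O) = ⅔ (Y(U, O) = (2*(-2))/(-6) = -4*(-⅙) = ⅔)
((Y(8, a(0)) - 1*(-39))*(-114 + B(9)))/80065 = ((⅔ - 1*(-39))*(-114 + 4))/80065 = ((⅔ + 39)*(-110))*(1/80065) = ((119/3)*(-110))*(1/80065) = -13090/3*1/80065 = -2618/48039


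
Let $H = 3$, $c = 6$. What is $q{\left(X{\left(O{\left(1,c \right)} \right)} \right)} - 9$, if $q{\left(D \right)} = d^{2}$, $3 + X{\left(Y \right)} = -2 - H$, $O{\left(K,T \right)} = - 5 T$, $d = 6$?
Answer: $27$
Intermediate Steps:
$X{\left(Y \right)} = -8$ ($X{\left(Y \right)} = -3 - 5 = -8$)
$q{\left(D \right)} = 36$ ($q{\left(D \right)} = 6^{2} = 36$)
$q{\left(X{\left(O{\left(1,c \right)} \right)} \right)} - 9 = 36 - 9 = 27$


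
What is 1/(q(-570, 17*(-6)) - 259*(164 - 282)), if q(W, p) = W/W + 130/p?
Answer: 51/1558648 ≈ 3.2721e-5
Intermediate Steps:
q(W, p) = 1 + 130/p
1/(q(-570, 17*(-6)) - 259*(164 - 282)) = 1/((130 + 17*(-6))/((17*(-6))) - 259*(164 - 282)) = 1/((130 - 102)/(-102) - 259*(-118)) = 1/(-1/102*28 + 30562) = 1/(-14/51 + 30562) = 1/(1558648/51) = 51/1558648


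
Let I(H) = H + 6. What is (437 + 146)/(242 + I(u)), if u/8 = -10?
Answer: 583/168 ≈ 3.4702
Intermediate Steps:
u = -80 (u = 8*(-10) = -80)
I(H) = 6 + H
(437 + 146)/(242 + I(u)) = (437 + 146)/(242 + (6 - 80)) = 583/(242 - 74) = 583/168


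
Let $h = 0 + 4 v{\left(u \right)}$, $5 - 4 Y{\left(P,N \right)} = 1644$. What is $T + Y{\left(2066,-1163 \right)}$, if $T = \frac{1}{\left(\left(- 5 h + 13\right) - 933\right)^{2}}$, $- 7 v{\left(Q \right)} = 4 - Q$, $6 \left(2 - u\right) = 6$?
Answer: $- \frac{16678627851}{40704400} \approx -409.75$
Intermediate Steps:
$u = 1$ ($u = 2 - 1 = 1$)
$v{\left(Q \right)} = - \frac{4}{7} + \frac{Q}{7}$ ($v{\left(Q \right)} = - \frac{4 - Q}{7} = - \frac{4}{7} + \frac{Q}{7}$)
$Y{\left(P,N \right)} = - \frac{1639}{4}$ ($Y{\left(P,N \right)} = \frac{5}{4} - 411 = - \frac{1639}{4}$)
$h = - \frac{12}{7}$ ($h = 0 + 4 \left(- \frac{4}{7} + \frac{1}{7} \cdot 1\right) = 0 + 4 \left(- \frac{4}{7} + \frac{1}{7}\right) = 0 + 4 \left(- \frac{3}{7}\right) = 0 - \frac{12}{7} = - \frac{12}{7} \approx -1.7143$)
$T = \frac{49}{40704400}$ ($T = \frac{1}{\left(\left(\left(-5\right) \left(- \frac{12}{7}\right) + 13\right) - 933\right)^{2}} = \frac{1}{\left(\left(\frac{60}{7} + 13\right) - 933\right)^{2}} = \frac{1}{\left(\frac{151}{7} - 933\right)^{2}} = \frac{1}{\left(- \frac{6380}{7}\right)^{2}} = \frac{1}{\frac{40704400}{49}} = \frac{49}{40704400} \approx 1.2038 \cdot 10^{-6}$)
$T + Y{\left(2066,-1163 \right)} = \frac{49}{40704400} - \frac{1639}{4} = - \frac{16678627851}{40704400}$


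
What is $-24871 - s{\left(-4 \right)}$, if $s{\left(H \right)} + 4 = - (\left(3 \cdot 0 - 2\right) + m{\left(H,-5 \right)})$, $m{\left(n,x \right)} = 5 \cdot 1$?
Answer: $-24864$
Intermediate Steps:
$m{\left(n,x \right)} = 5$
$s{\left(H \right)} = -7$ ($s{\left(H \right)} = -4 - \left(\left(3 \cdot 0 - 2\right) + 5\right) = -4 - \left(\left(0 - 2\right) + 5\right) = -4 - \left(-2 + 5\right) = -4 - 3 = -7$)
$-24871 - s{\left(-4 \right)} = -24871 - -7 = -24871 + 7 = -24864$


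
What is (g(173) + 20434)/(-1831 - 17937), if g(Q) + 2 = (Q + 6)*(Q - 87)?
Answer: -2559/1412 ≈ -1.8123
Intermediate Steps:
g(Q) = -2 + (-87 + Q)*(6 + Q) (g(Q) = -2 + (Q + 6)*(Q - 87) = -2 + (6 + Q)*(-87 + Q) = -2 + (-87 + Q)*(6 + Q))
(g(173) + 20434)/(-1831 - 17937) = ((-524 + 173**2 - 81*173) + 20434)/(-1831 - 17937) = ((-524 + 29929 - 14013) + 20434)/(-19768) = (15392 + 20434)*(-1/19768) = 35826*(-1/19768) = -2559/1412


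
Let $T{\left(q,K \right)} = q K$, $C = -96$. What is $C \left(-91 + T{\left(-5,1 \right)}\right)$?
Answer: $9216$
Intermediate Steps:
$T{\left(q,K \right)} = K q$
$C \left(-91 + T{\left(-5,1 \right)}\right) = - 96 \left(-91 + 1 \left(-5\right)\right) = - 96 \left(-91 - 5\right) = \left(-96\right) \left(-96\right) = 9216$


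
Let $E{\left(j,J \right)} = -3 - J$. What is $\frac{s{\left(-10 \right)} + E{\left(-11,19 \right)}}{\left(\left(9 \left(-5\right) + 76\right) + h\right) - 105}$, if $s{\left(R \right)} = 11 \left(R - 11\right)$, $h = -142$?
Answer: $\frac{253}{216} \approx 1.1713$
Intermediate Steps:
$s{\left(R \right)} = -121 + 11 R$ ($s{\left(R \right)} = 11 \left(-11 + R\right) = -121 + 11 R$)
$\frac{s{\left(-10 \right)} + E{\left(-11,19 \right)}}{\left(\left(9 \left(-5\right) + 76\right) + h\right) - 105} = \frac{\left(-121 + 11 \left(-10\right)\right) - 22}{\left(\left(9 \left(-5\right) + 76\right) - 142\right) - 105} = \frac{\left(-121 - 110\right) - 22}{\left(\left(-45 + 76\right) - 142\right) - 105} = \frac{-231 - 22}{\left(31 - 142\right) - 105} = - \frac{253}{-111 - 105} = - \frac{253}{-216} = \left(-253\right) \left(- \frac{1}{216}\right) = \frac{253}{216}$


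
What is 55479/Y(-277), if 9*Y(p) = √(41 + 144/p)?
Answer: 499311*√3106001/11213 ≈ 78478.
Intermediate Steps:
Y(p) = √(41 + 144/p)/9
55479/Y(-277) = 55479/((√(41 + 144/(-277))/9)) = 55479/((√(41 + 144*(-1/277))/9)) = 55479/((√(41 - 144/277)/9)) = 55479/((√(11213/277)/9)) = 55479/(((√3106001/277)/9)) = 55479/((√3106001/2493)) = 55479*(9*√3106001/11213) = 499311*√3106001/11213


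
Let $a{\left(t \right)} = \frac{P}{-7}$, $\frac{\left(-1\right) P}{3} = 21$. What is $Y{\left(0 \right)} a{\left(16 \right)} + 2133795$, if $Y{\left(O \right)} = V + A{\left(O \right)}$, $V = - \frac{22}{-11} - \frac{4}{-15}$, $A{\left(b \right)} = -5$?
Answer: $\frac{10668852}{5} \approx 2.1338 \cdot 10^{6}$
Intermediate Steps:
$P = -63$ ($P = \left(-3\right) 21 = -63$)
$V = \frac{34}{15}$ ($V = \left(-22\right) \left(- \frac{1}{11}\right) - - \frac{4}{15} = 2 + \frac{4}{15} = \frac{34}{15} \approx 2.2667$)
$Y{\left(O \right)} = - \frac{41}{15}$ ($Y{\left(O \right)} = \frac{34}{15} - 5 = - \frac{41}{15}$)
$a{\left(t \right)} = 9$ ($a{\left(t \right)} = - \frac{63}{-7} = \left(-63\right) \left(- \frac{1}{7}\right) = 9$)
$Y{\left(0 \right)} a{\left(16 \right)} + 2133795 = \left(- \frac{41}{15}\right) 9 + 2133795 = - \frac{123}{5} + 2133795 = \frac{10668852}{5}$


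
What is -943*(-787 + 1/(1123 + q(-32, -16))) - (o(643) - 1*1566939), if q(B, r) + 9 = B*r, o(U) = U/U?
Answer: 3754561511/1626 ≈ 2.3091e+6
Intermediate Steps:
o(U) = 1
q(B, r) = -9 + B*r
-943*(-787 + 1/(1123 + q(-32, -16))) - (o(643) - 1*1566939) = -943*(-787 + 1/(1123 + (-9 - 32*(-16)))) - (1 - 1*1566939) = -943*(-787 + 1/(1123 + (-9 + 512))) - (1 - 1566939) = -943*(-787 + 1/(1123 + 503)) - 1*(-1566938) = -943*(-787 + 1/1626) + 1566938 = -943*(-1279661/1626) + 1566938 = 1206720323/1626 + 1566938 = 3754561511/1626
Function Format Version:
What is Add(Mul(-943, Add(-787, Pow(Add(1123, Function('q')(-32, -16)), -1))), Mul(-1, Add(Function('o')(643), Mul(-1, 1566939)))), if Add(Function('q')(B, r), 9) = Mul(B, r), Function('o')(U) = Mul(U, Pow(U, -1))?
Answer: Rational(3754561511, 1626) ≈ 2.3091e+6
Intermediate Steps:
Function('o')(U) = 1
Function('q')(B, r) = Add(-9, Mul(B, r))
Add(Mul(-943, Add(-787, Pow(Add(1123, Function('q')(-32, -16)), -1))), Mul(-1, Add(Function('o')(643), Mul(-1, 1566939)))) = Add(Mul(-943, Add(-787, Pow(Add(1123, Add(-9, Mul(-32, -16))), -1))), Mul(-1, Add(1, Mul(-1, 1566939)))) = Add(Mul(-943, Add(-787, Pow(Add(1123, Add(-9, 512)), -1))), Mul(-1, Add(1, -1566939))) = Add(Mul(-943, Add(-787, Pow(Add(1123, 503), -1))), Mul(-1, -1566938)) = Add(Mul(-943, Add(-787, Pow(1626, -1))), 1566938) = Add(Mul(-943, Add(-787, Rational(1, 1626))), 1566938) = Add(Mul(-943, Rational(-1279661, 1626)), 1566938) = Add(Rational(1206720323, 1626), 1566938) = Rational(3754561511, 1626)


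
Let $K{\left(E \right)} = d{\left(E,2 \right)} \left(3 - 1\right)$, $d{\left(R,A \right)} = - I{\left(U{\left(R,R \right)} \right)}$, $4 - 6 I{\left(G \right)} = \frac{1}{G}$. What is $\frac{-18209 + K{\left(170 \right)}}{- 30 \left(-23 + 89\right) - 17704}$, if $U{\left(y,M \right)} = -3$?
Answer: $\frac{4313}{4662} \approx 0.92514$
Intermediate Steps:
$I{\left(G \right)} = \frac{2}{3} - \frac{1}{6 G}$
$d{\left(R,A \right)} = - \frac{13}{18}$ ($d{\left(R,A \right)} = - \frac{-1 + 4 \left(-3\right)}{6 \left(-3\right)} = - \frac{\left(-1\right) \left(-1 - 12\right)}{6 \cdot 3} = - \frac{\left(-1\right) \left(-13\right)}{6 \cdot 3} = \left(-1\right) \frac{13}{18} = - \frac{13}{18}$)
$K{\left(E \right)} = - \frac{13}{9}$ ($K{\left(E \right)} = - \frac{13 \left(3 - 1\right)}{18} = \left(- \frac{13}{18}\right) 2 = - \frac{13}{9}$)
$\frac{-18209 + K{\left(170 \right)}}{- 30 \left(-23 + 89\right) - 17704} = \frac{-18209 - \frac{13}{9}}{- 30 \left(-23 + 89\right) - 17704} = - \frac{163894}{9 \left(\left(-30\right) 66 - 17704\right)} = - \frac{163894}{9 \left(-1980 - 17704\right)} = - \frac{163894}{9 \left(-19684\right)} = \left(- \frac{163894}{9}\right) \left(- \frac{1}{19684}\right) = \frac{4313}{4662}$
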